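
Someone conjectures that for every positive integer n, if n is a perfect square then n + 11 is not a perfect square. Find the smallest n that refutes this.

n = 25

Check each positive integer n in order until n is a perfect square but n + 11 is a perfect square.
The first 4 eligible values, up to n = 16, all satisfy the conclusion.
n = 25: 25 = 5² and 25 + 11 = 36 = 6².
Hence n = 25 is a counterexample.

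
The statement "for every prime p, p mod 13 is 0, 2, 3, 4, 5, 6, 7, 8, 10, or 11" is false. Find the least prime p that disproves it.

p = 53

For p = 2, 3, 5, 7, …, 41, 43, 47 the conclusion holds.
p = 53: 53 mod 13 = 1 — not in {0, 2, 3, 4, 5, 6, 7, 8, 10, 11}.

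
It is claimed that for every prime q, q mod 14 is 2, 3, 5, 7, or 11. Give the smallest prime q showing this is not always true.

Check each prime q in order until the claim fails.
q = 2: 2 mod 14 = 2.
q = 3: 3 mod 14 = 3.
q = 5: 5 mod 14 = 5.
q = 7: 7 mod 14 = 7.
q = 11: 11 mod 14 = 11.
q = 13: 13 mod 14 = 13 — not in {2, 3, 5, 7, 11}.

q = 13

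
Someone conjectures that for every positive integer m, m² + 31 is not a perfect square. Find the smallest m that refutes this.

m = 15

For m = 1, 2, 3, 4, …, 12, 13, 14 the conclusion holds.
m = 15: 15² + 31 = 256 = 16², a perfect square.
So m = 15 is the smallest counterexample.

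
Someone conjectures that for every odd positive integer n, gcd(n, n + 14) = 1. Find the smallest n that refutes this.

We need the least odd positive integer n for which gcd(n, n + 14) > 1.
For n = 1, 3, 5 the conclusion holds.
n = 7: gcd(7, 21) = 7.

n = 7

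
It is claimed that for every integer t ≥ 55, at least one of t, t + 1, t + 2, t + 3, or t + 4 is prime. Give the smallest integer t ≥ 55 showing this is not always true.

t = 62

A counterexample is any integer t ≥ 55 such that t, t + 1, t + 2, t + 3, t + 4 are all composite; we check each in order.
t = 55: 59 is prime.
t = 56: 59 is prime.
t = 57: 59 is prime.
t = 58: 59 is prime.
t = 59: 59 is prime.
t = 60: 61 is prime.
t = 61: 61 is prime.
t = 62: 62 = 2 × 31; 63 = 3 × 21; 64 = 2 × 32; 65 = 5 × 13; 66 = 2 × 33 — all composite.
Hence t = 62 is a counterexample.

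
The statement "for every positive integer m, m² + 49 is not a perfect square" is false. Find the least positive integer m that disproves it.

A counterexample is any positive integer m such that m² + 49 is a perfect square; we check each in order.
For m = 1, 2, 3, 4, …, 21, 22, 23 the conclusion holds.
m = 24: 24² + 49 = 625 = 25², a perfect square.
Thus m = 24 disproves the claim, and no smaller m works.

m = 24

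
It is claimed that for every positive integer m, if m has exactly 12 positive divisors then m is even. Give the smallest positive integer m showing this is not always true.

For m = 60, 72, 84, 90, …, 294, 306, 308 the conclusion holds.
m = 315: divisors of 315: 12 divisors; 315 is odd.
So m = 315 is the smallest counterexample.

m = 315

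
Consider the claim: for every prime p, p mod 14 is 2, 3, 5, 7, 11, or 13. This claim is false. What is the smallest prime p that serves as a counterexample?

p = 23

p = 2: 2 mod 14 = 2.
p = 3: 3 mod 14 = 3.
p = 5: 5 mod 14 = 5.
p = 7: 7 mod 14 = 7.
p = 11: 11 mod 14 = 11.
p = 13: 13 mod 14 = 13.
p = 17: 17 mod 14 = 3.
p = 19: 19 mod 14 = 5.
p = 23: 23 mod 14 = 9 — not in {2, 3, 5, 7, 11, 13}.
So p = 23 is the smallest counterexample.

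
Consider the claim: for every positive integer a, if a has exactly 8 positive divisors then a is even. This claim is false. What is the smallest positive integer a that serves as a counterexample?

Check each positive integer a in order until a has exactly 8 positive divisors but a is odd.
The first 12 eligible values, up to a = 104, all satisfy the conclusion.
a = 105: divisors of 105: 1, 3, 5, 7, 15, 21, 35, 105; 105 is odd.
Thus a = 105 disproves the claim, and no smaller a works.

a = 105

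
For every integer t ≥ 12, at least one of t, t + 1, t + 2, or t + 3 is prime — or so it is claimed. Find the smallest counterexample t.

A counterexample is any integer t ≥ 12 such that t, t + 1, t + 2, t + 3 are all composite; we check each in order.
For t = 12, 13, 14, 15, …, 21, 22, 23 the conclusion holds.
t = 24: 24 = 2 × 12; 25 = 5 × 5; 26 = 2 × 13; 27 = 3 × 9 — all composite.
Thus t = 24 disproves the claim, and no smaller t works.

t = 24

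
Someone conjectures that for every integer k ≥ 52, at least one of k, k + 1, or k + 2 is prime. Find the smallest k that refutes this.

We need the least integer k ≥ 52 for which k, k + 1, k + 2 are all composite.
k = 52: 53 is prime.
k = 53: 53 is prime.
k = 54: 54 = 2 × 27; 55 = 5 × 11; 56 = 2 × 28 — all composite.

k = 54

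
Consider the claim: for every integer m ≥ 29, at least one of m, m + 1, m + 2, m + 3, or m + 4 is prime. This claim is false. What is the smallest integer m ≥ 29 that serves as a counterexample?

m = 32

Check each integer m ≥ 29 in order until m, m + 1, m + 2, m + 3, m + 4 are all composite.
For m = 29, 30, 31 the conclusion holds.
m = 32: 32 = 2 × 16; 33 = 3 × 11; 34 = 2 × 17; 35 = 5 × 7; 36 = 2 × 18 — all composite.
Thus m = 32 disproves the claim, and no smaller m works.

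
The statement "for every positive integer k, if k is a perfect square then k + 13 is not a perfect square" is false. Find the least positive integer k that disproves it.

A counterexample is any positive integer k such that k is a perfect square but k + 13 is a perfect square; we check each in order.
For k = 1, 4, 9, 16, 25 the conclusion holds.
k = 36: 36 = 6² and 36 + 13 = 49 = 7².
Thus k = 36 disproves the claim, and no smaller k works.

k = 36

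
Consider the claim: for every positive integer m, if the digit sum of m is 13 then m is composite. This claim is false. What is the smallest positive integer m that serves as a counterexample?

m = 67

A counterexample is any positive integer m such that the digit sum of m is 13 but m is prime; we check each in order.
For m = 49, 58 the conclusion holds.
m = 67: digit sum 13; 67 is prime, not composite.
Thus m = 67 disproves the claim, and no smaller m works.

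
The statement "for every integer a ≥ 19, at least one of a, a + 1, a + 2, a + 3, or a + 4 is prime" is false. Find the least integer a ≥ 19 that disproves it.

a = 24

We need the least integer a ≥ 19 for which a, a + 1, a + 2, a + 3, a + 4 are all composite.
For a = 19, 20, 21, 22, 23 the conclusion holds.
a = 24: 24 = 2 × 12; 25 = 5 × 5; 26 = 2 × 13; 27 = 3 × 9; 28 = 2 × 14 — all composite.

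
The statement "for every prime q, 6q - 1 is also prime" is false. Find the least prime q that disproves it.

q = 11

For q = 2, 3, 5, 7 the conclusion holds.
q = 11: 6q - 1 = 65 = 5 × 13, not prime.
Thus q = 11 disproves the claim, and no smaller q works.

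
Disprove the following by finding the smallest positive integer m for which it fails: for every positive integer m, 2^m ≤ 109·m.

m = 11

For m = 1, 2, 3, 4, 5, 6, 7, 8, 9, 10 the conclusion holds.
m = 11: 2^m = 2048 and 109·m = 1199, so 2048 > 1199.
Thus m = 11 disproves the claim, and no smaller m works.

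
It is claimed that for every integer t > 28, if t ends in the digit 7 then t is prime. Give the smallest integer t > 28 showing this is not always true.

t = 57

A counterexample is any integer t > 28 such that t ends in the digit 7 but t is not prime; we check each in order.
t = 37: 37 ends in 7 and is prime.
t = 47: 47 ends in 7 and is prime.
t = 57: 57 ends in 7; 57 = 3 × 19, composite.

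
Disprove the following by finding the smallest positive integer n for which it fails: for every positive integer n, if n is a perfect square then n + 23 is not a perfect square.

n = 121

For n = 1, 4, 9, 16, 25, 36, 49, 64, 81, 100 the conclusion holds.
n = 121: 121 = 11² and 121 + 23 = 144 = 12².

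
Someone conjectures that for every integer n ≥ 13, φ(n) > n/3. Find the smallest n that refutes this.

n = 18

A counterexample is any integer n ≥ 13 such that the claim fails; we check each in order.
n = 13: φ(13) = 12 and 13/3 = 13/3, so φ(13) > 13/3.
n = 14: φ(14) = 6 and 14/3 = 14/3, so φ(14) > 14/3.
n = 15: φ(15) = 8 and 15/3 = 5, so φ(15) > 15/3.
n = 16: φ(16) = 8 and 16/3 = 16/3, so φ(16) > 16/3.
n = 17: φ(17) = 16 and 17/3 = 17/3, so φ(17) > 17/3.
n = 18: φ(18) = 6 and 18/3 = 6, so φ(18) ≤ 18/3.
Hence n = 18 is a counterexample.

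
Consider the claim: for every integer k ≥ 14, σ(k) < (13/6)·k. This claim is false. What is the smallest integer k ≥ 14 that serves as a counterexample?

We need the least integer k ≥ 14 for which the claim fails.
The first 4 eligible values, up to k = 17, all satisfy the conclusion.
k = 18: σ(18) = 39; 39 ≥ 39.
Thus k = 18 disproves the claim, and no smaller k works.

k = 18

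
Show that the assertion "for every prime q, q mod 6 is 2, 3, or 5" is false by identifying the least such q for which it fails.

q = 7

Check each prime q in order until the claim fails.
For q = 2, 3, 5 the conclusion holds.
q = 7: 7 mod 6 = 1 — not in {2, 3, 5}.
So q = 7 is the smallest counterexample.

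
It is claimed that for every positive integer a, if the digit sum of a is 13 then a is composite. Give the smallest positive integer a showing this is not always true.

A counterexample is any positive integer a such that the digit sum of a is 13 but a is prime; we check each in order.
a = 49: digit sum 13; 49 is composite.
a = 58: digit sum 13; 58 is composite.
a = 67: digit sum 13; 67 is prime, not composite.
Hence a = 67 is a counterexample.

a = 67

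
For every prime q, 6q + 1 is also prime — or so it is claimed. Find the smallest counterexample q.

q = 2: 6q + 1 = 13, prime.
q = 3: 6q + 1 = 19, prime.
q = 5: 6q + 1 = 31, prime.
q = 7: 6q + 1 = 43, prime.
q = 11: 6q + 1 = 67, prime.
q = 13: 6q + 1 = 79, prime.
q = 17: 6q + 1 = 103, prime.
q = 19: 6q + 1 = 115 = 5 × 23, not prime.
Hence q = 19 is a counterexample.

q = 19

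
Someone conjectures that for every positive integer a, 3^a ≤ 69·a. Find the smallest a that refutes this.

a = 6

Check each positive integer a in order until 3^a > 69·a.
a = 1: 3^a = 3 and 69·a = 69, so 3 ≤ 69.
a = 2: 3^a = 9 and 69·a = 138, so 9 ≤ 138.
a = 3: 3^a = 27 and 69·a = 207, so 27 ≤ 207.
a = 4: 3^a = 81 and 69·a = 276, so 81 ≤ 276.
a = 5: 3^a = 243 and 69·a = 345, so 243 ≤ 345.
a = 6: 3^a = 729 and 69·a = 414, so 729 > 414.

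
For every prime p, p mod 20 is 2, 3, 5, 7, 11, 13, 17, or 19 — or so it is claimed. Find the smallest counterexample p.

For p = 2, 3, 5, 7, 11, 13, 17, 19, 23 the conclusion holds.
p = 29: 29 mod 20 = 9 — not in {2, 3, 5, 7, 11, 13, 17, 19}.

p = 29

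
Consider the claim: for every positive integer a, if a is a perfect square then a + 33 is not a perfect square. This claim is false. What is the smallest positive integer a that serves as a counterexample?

a = 16

We need the least positive integer a for which a is a perfect square but a + 33 is a perfect square.
For a = 1, 4, 9 the conclusion holds.
a = 16: 16 = 4² and 16 + 33 = 49 = 7².
Thus a = 16 disproves the claim, and no smaller a works.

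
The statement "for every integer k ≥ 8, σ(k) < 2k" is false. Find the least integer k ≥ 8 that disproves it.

k = 8: σ(8) = 15; 15 < 16.
k = 9: σ(9) = 13; 13 < 18.
k = 10: σ(10) = 18; 18 < 20.
k = 11: σ(11) = 12; 12 < 22.
k = 12: σ(12) = 28; 28 ≥ 24.

k = 12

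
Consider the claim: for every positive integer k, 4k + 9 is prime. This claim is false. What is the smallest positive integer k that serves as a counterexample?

k = 3

For k = 1, 2 the conclusion holds.
k = 3: 4k + 9 = 21 = 3 × 7, composite.
Hence k = 3 is a counterexample.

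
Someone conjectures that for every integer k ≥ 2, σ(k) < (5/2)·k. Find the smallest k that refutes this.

k = 24

We need the least integer k ≥ 2 for which the claim fails.
For k = 2, 3, 4, 5, …, 21, 22, 23 the conclusion holds.
k = 24: σ(24) = 60; 60 ≥ 60.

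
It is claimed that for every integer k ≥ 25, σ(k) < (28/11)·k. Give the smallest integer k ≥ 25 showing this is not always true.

For k = 25, 26, 27, 28, …, 45, 46, 47 the conclusion holds.
k = 48: σ(48) = 124; 124 ≥ 1344/11.
So k = 48 is the smallest counterexample.

k = 48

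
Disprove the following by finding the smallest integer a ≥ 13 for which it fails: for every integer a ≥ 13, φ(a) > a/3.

Check each integer a ≥ 13 in order until the claim fails.
a = 13: φ(13) = 12 and 13/3 = 13/3, so φ(13) > 13/3.
a = 14: φ(14) = 6 and 14/3 = 14/3, so φ(14) > 14/3.
a = 15: φ(15) = 8 and 15/3 = 5, so φ(15) > 15/3.
a = 16: φ(16) = 8 and 16/3 = 16/3, so φ(16) > 16/3.
a = 17: φ(17) = 16 and 17/3 = 17/3, so φ(17) > 17/3.
a = 18: φ(18) = 6 and 18/3 = 6, so φ(18) ≤ 18/3.

a = 18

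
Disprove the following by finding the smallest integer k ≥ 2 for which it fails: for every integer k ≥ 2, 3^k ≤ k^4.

k = 8

Check each integer k ≥ 2 in order until 3^k > k^4.
For k = 2, 3, 4, 5, 6, 7 the conclusion holds.
k = 8: 3^k = 6561 and k^4 = 4096, so 6561 > 4096.
So k = 8 is the smallest counterexample.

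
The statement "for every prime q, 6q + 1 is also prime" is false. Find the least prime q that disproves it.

q = 19

The first 7 eligible values, up to q = 17, all satisfy the conclusion.
q = 19: 6q + 1 = 115 = 5 × 23, not prime.
Hence q = 19 is a counterexample.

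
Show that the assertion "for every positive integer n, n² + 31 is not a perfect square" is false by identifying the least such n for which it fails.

We need the least positive integer n for which n² + 31 is a perfect square.
For n = 1, 2, 3, 4, …, 12, 13, 14 the conclusion holds.
n = 15: 15² + 31 = 256 = 16², a perfect square.

n = 15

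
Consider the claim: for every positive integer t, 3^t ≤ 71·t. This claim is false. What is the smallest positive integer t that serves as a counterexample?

A counterexample is any positive integer t such that 3^t > 71·t; we check each in order.
For t = 1, 2, 3, 4, 5 the conclusion holds.
t = 6: 3^t = 729 and 71·t = 426, so 729 > 426.

t = 6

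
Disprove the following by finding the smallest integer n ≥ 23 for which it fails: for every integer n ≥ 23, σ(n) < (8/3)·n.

n = 60

Check each integer n ≥ 23 in order until the claim fails.
For n = 23, 24, 25, 26, …, 57, 58, 59 the conclusion holds.
n = 60: σ(60) = 168; 168 ≥ 160.
So n = 60 is the smallest counterexample.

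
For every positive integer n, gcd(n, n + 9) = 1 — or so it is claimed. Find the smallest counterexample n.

n = 3

Check each positive integer n in order until gcd(n, n + 9) > 1.
n = 1: gcd(1, 10) = 1.
n = 2: gcd(2, 11) = 1.
n = 3: gcd(3, 12) = 3.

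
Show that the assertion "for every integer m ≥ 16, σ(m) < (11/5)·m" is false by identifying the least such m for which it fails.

m = 24

For m = 16, 17, 18, 19, 20, 21, 22, 23 the conclusion holds.
m = 24: σ(24) = 60; 60 ≥ 264/5.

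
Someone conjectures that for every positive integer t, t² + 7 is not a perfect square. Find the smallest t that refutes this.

t = 1: 1² + 7 = 8, not a perfect square.
t = 2: 2² + 7 = 11, not a perfect square.
t = 3: 3² + 7 = 16 = 4², a perfect square.

t = 3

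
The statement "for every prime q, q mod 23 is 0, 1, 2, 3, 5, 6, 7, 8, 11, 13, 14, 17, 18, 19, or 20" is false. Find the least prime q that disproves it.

q = 61

Check each prime q in order until the claim fails.
The first 17 eligible values, up to q = 59, all satisfy the conclusion.
q = 61: 61 mod 23 = 15 — not in {0, 1, 2, 3, 5, 6, 7, 8, 11, 13, 14, 17, 18, 19, 20}.
Hence q = 61 is a counterexample.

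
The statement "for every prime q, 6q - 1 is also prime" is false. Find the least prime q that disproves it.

q = 11

For q = 2, 3, 5, 7 the conclusion holds.
q = 11: 6q - 1 = 65 = 5 × 13, not prime.
Hence q = 11 is a counterexample.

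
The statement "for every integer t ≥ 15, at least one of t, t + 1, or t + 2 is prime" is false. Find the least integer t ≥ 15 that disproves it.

A counterexample is any integer t ≥ 15 such that t, t + 1, t + 2 are all composite; we check each in order.
t = 15: 17 is prime.
t = 16: 17 is prime.
t = 17: 17 is prime.
t = 18: 19 is prime.
t = 19: 19 is prime.
t = 20: 20 = 2 × 10; 21 = 3 × 7; 22 = 2 × 11 — all composite.

t = 20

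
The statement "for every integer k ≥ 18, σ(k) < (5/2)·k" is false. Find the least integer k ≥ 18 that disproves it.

k = 24

The first 6 eligible values, up to k = 23, all satisfy the conclusion.
k = 24: σ(24) = 60; 60 ≥ 60.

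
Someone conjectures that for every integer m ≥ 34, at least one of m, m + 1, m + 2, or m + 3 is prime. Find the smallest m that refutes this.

m = 48

For m = 34, 35, 36, 37, …, 45, 46, 47 the conclusion holds.
m = 48: 48 = 2 × 24; 49 = 7 × 7; 50 = 2 × 25; 51 = 3 × 17 — all composite.
So m = 48 is the smallest counterexample.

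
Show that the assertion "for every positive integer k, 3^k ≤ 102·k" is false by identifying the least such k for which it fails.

Check each positive integer k in order until 3^k > 102·k.
For k = 1, 2, 3, 4, 5 the conclusion holds.
k = 6: 3^k = 729 and 102·k = 612, so 729 > 612.
Hence k = 6 is a counterexample.

k = 6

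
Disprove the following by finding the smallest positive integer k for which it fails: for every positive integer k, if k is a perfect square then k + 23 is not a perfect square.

k = 121

Check each positive integer k in order until k is a perfect square but k + 23 is a perfect square.
The first 10 eligible values, up to k = 100, all satisfy the conclusion.
k = 121: 121 = 11² and 121 + 23 = 144 = 12².
Thus k = 121 disproves the claim, and no smaller k works.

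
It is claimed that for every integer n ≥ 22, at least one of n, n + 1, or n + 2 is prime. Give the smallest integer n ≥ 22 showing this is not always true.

n = 24

Check each integer n ≥ 22 in order until n, n + 1, n + 2 are all composite.
For n = 22, 23 the conclusion holds.
n = 24: 24 = 2 × 12; 25 = 5 × 5; 26 = 2 × 13 — all composite.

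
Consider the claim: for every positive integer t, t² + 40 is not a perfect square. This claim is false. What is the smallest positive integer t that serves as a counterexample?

t = 1: 1² + 40 = 41, not a perfect square.
t = 2: 2² + 40 = 44, not a perfect square.
t = 3: 3² + 40 = 49 = 7², a perfect square.
Hence t = 3 is a counterexample.

t = 3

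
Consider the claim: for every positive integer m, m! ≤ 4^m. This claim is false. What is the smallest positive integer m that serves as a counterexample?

Check each positive integer m in order until m! > 4^m.
The first 8 eligible values, up to m = 8, all satisfy the conclusion.
m = 9: m! = 362880 and 4^m = 262144, so 362880 > 262144.

m = 9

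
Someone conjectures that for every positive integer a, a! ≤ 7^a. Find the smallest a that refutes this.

a = 17

A counterexample is any positive integer a such that a! > 7^a; we check each in order.
The first 16 eligible values, up to a = 16, all satisfy the conclusion.
a = 17: a! = 355687428096000 and 7^a = 232630513987207, so 355687428096000 > 232630513987207.
So a = 17 is the smallest counterexample.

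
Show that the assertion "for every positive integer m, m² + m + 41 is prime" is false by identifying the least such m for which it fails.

Check each positive integer m in order until m² + m + 41 is not prime.
The first 39 eligible values, up to m = 39, all satisfy the conclusion.
m = 40: m² + m + 41 = 1681 = 41 × 41, composite.
Thus m = 40 disproves the claim, and no smaller m works.

m = 40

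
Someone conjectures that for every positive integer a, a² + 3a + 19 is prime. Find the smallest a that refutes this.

Check each positive integer a in order until a² + 3a + 19 is not prime.
For a = 1, 2, 3, 4, …, 12, 13, 14 the conclusion holds.
a = 15: a² + 3a + 19 = 289 = 17 × 17, composite.

a = 15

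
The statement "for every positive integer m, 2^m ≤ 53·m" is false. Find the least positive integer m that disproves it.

m = 9

We need the least positive integer m for which 2^m > 53·m.
For m = 1, 2, 3, 4, 5, 6, 7, 8 the conclusion holds.
m = 9: 2^m = 512 and 53·m = 477, so 512 > 477.
Hence m = 9 is a counterexample.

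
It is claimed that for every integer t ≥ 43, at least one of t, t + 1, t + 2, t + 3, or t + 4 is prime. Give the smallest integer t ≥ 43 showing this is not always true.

We need the least integer t ≥ 43 for which t, t + 1, t + 2, t + 3, t + 4 are all composite.
t = 43: 43 is prime.
t = 44: 47 is prime.
t = 45: 47 is prime.
t = 46: 47 is prime.
t = 47: 47 is prime.
t = 48: 48 = 2 × 24; 49 = 7 × 7; 50 = 2 × 25; 51 = 3 × 17; 52 = 2 × 26 — all composite.
Hence t = 48 is a counterexample.

t = 48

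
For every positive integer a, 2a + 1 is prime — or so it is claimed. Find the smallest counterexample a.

Check each positive integer a in order until 2a + 1 is not prime.
a = 1: 2a + 1 = 3, prime.
a = 2: 2a + 1 = 5, prime.
a = 3: 2a + 1 = 7, prime.
a = 4: 2a + 1 = 9 = 3 × 3, composite.
Hence a = 4 is a counterexample.

a = 4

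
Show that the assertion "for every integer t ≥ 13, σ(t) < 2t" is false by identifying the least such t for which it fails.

Check each integer t ≥ 13 in order until the claim fails.
t = 13: σ(13) = 14; 14 < 26.
t = 14: σ(14) = 24; 24 < 28.
t = 15: σ(15) = 24; 24 < 30.
t = 16: σ(16) = 31; 31 < 32.
t = 17: σ(17) = 18; 18 < 34.
t = 18: σ(18) = 39; 39 ≥ 36.
So t = 18 is the smallest counterexample.

t = 18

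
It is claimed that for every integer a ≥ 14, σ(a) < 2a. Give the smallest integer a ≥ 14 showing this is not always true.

a = 18

Check each integer a ≥ 14 in order until the claim fails.
The first 4 eligible values, up to a = 17, all satisfy the conclusion.
a = 18: σ(18) = 39; 39 ≥ 36.
So a = 18 is the smallest counterexample.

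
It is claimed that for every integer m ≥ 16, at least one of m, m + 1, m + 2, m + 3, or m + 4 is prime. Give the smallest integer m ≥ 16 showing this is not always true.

m = 24

A counterexample is any integer m ≥ 16 such that m, m + 1, m + 2, m + 3, m + 4 are all composite; we check each in order.
m = 16: 17 is prime.
m = 17: 17 is prime.
m = 18: 19 is prime.
m = 19: 19 is prime.
m = 20: 23 is prime.
m = 21: 23 is prime.
m = 22: 23 is prime.
m = 23: 23 is prime.
m = 24: 24 = 2 × 12; 25 = 5 × 5; 26 = 2 × 13; 27 = 3 × 9; 28 = 2 × 14 — all composite.
So m = 24 is the smallest counterexample.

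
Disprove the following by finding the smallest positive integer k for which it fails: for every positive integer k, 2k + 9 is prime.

k = 3

We need the least positive integer k for which 2k + 9 is not prime.
For k = 1, 2 the conclusion holds.
k = 3: 2k + 9 = 15 = 3 × 5, composite.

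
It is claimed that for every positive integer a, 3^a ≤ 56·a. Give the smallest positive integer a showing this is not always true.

A counterexample is any positive integer a such that 3^a > 56·a; we check each in order.
a = 1: 3^a = 3 and 56·a = 56, so 3 ≤ 56.
a = 2: 3^a = 9 and 56·a = 112, so 9 ≤ 112.
a = 3: 3^a = 27 and 56·a = 168, so 27 ≤ 168.
a = 4: 3^a = 81 and 56·a = 224, so 81 ≤ 224.
a = 5: 3^a = 243 and 56·a = 280, so 243 ≤ 280.
a = 6: 3^a = 729 and 56·a = 336, so 729 > 336.
Hence a = 6 is a counterexample.

a = 6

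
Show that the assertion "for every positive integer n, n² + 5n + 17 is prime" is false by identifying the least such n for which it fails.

n = 8

We need the least positive integer n for which n² + 5n + 17 is not prime.
n = 1: n² + 5n + 17 = 23, prime.
n = 2: n² + 5n + 17 = 31, prime.
n = 3: n² + 5n + 17 = 41, prime.
n = 4: n² + 5n + 17 = 53, prime.
n = 5: n² + 5n + 17 = 67, prime.
n = 6: n² + 5n + 17 = 83, prime.
n = 7: n² + 5n + 17 = 101, prime.
n = 8: n² + 5n + 17 = 121 = 11 × 11, composite.
Thus n = 8 disproves the claim, and no smaller n works.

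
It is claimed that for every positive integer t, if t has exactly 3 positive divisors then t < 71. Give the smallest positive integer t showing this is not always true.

t = 4: τ(4) = 3; 4 < 71.
t = 9: τ(9) = 3; 9 < 71.
t = 25: τ(25) = 3; 25 < 71.
t = 49: τ(49) = 3; 49 < 71.
t = 121: τ(121) = 3; 121 ≥ 71.
So t = 121 is the smallest counterexample.

t = 121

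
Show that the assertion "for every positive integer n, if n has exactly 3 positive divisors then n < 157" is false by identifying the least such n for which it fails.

n = 169

For n = 4, 9, 25, 49, 121 the conclusion holds.
n = 169: τ(169) = 3; 169 ≥ 157.
So n = 169 is the smallest counterexample.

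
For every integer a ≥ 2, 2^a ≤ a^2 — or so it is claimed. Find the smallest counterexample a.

a = 5

We need the least integer a ≥ 2 for which 2^a > a^2.
For a = 2, 3, 4 the conclusion holds.
a = 5: 2^a = 32 and a^2 = 25, so 32 > 25.
So a = 5 is the smallest counterexample.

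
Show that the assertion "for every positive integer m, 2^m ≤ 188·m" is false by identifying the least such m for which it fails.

m = 12

We need the least positive integer m for which 2^m > 188·m.
For m = 1, 2, 3, 4, …, 9, 10, 11 the conclusion holds.
m = 12: 2^m = 4096 and 188·m = 2256, so 4096 > 2256.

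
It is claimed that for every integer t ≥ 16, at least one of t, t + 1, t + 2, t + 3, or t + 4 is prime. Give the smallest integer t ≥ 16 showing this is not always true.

For t = 16, 17, 18, 19, 20, 21, 22, 23 the conclusion holds.
t = 24: 24 = 2 × 12; 25 = 5 × 5; 26 = 2 × 13; 27 = 3 × 9; 28 = 2 × 14 — all composite.
Hence t = 24 is a counterexample.

t = 24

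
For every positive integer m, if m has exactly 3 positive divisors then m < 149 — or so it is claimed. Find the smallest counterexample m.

m = 169

For m = 4, 9, 25, 49, 121 the conclusion holds.
m = 169: τ(169) = 3; 169 ≥ 149.
Hence m = 169 is a counterexample.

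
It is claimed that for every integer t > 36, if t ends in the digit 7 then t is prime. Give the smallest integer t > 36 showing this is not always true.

t = 57

A counterexample is any integer t > 36 such that t ends in the digit 7 but t is not prime; we check each in order.
For t = 37, 47 the conclusion holds.
t = 57: 57 ends in 7; 57 = 3 × 19, composite.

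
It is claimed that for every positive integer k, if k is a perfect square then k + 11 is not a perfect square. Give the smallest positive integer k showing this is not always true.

k = 25

For k = 1, 4, 9, 16 the conclusion holds.
k = 25: 25 = 5² and 25 + 11 = 36 = 6².
Thus k = 25 disproves the claim, and no smaller k works.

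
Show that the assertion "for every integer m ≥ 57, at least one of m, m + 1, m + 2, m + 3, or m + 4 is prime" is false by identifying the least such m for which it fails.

A counterexample is any integer m ≥ 57 such that m, m + 1, m + 2, m + 3, m + 4 are all composite; we check each in order.
For m = 57, 58, 59, 60, 61 the conclusion holds.
m = 62: 62 = 2 × 31; 63 = 3 × 21; 64 = 2 × 32; 65 = 5 × 13; 66 = 2 × 33 — all composite.
Hence m = 62 is a counterexample.

m = 62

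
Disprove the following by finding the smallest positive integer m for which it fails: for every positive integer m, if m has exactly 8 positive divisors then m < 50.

m = 54

A counterexample is any positive integer m such that m has exactly 8 positive divisors but the claim fails; we check each in order.
The first 4 eligible values, up to m = 42, all satisfy the conclusion.
m = 54: τ(54) = 8; 54 ≥ 50.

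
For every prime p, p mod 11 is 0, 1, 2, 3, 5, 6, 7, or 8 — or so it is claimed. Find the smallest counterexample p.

A counterexample is any prime p such that the claim fails; we check each in order.
The first 10 eligible values, up to p = 29, all satisfy the conclusion.
p = 31: 31 mod 11 = 9 — not in {0, 1, 2, 3, 5, 6, 7, 8}.

p = 31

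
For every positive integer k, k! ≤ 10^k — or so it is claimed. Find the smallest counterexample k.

A counterexample is any positive integer k such that k! > 10^k; we check each in order.
The first 24 eligible values, up to k = 24, all satisfy the conclusion.
k = 25: k! = 15511210043330985984000000 and 10^k = 10000000000000000000000000, so 15511210043330985984000000 > 10000000000000000000000000.
Thus k = 25 disproves the claim, and no smaller k works.

k = 25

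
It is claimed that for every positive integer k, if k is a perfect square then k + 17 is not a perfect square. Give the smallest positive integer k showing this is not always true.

k = 64

Check each positive integer k in order until k is a perfect square but k + 17 is a perfect square.
For k = 1, 4, 9, 16, 25, 36, 49 the conclusion holds.
k = 64: 64 = 8² and 64 + 17 = 81 = 9².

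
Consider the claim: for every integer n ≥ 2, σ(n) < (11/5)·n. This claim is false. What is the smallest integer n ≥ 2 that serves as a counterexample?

Check each integer n ≥ 2 in order until the claim fails.
For n = 2, 3, 4, 5, 6, 7, 8, 9, 10, 11 the conclusion holds.
n = 12: σ(12) = 28; 28 ≥ 132/5.
Thus n = 12 disproves the claim, and no smaller n works.

n = 12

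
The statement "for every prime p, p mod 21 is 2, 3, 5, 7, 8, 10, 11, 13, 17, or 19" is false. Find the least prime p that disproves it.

p = 37

For p = 2, 3, 5, 7, …, 23, 29, 31 the conclusion holds.
p = 37: 37 mod 21 = 16 — not in {2, 3, 5, 7, 8, 10, 11, 13, 17, 19}.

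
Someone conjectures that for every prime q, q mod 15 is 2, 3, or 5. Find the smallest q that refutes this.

q = 7

q = 2: 2 mod 15 = 2.
q = 3: 3 mod 15 = 3.
q = 5: 5 mod 15 = 5.
q = 7: 7 mod 15 = 7 — not in {2, 3, 5}.
So q = 7 is the smallest counterexample.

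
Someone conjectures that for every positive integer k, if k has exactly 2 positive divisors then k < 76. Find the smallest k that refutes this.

k = 79

A counterexample is any positive integer k such that k has exactly 2 positive divisors but the claim fails; we check each in order.
For k = 2, 3, 5, 7, …, 67, 71, 73 the conclusion holds.
k = 79: τ(79) = 2; 79 ≥ 76.
Thus k = 79 disproves the claim, and no smaller k works.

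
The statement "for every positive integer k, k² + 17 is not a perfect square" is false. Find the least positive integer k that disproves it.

Check each positive integer k in order until k² + 17 is a perfect square.
k = 1: 1² + 17 = 18, not a perfect square.
k = 2: 2² + 17 = 21, not a perfect square.
k = 3: 3² + 17 = 26, not a perfect square.
k = 4: 4² + 17 = 33, not a perfect square.
k = 5: 5² + 17 = 42, not a perfect square.
k = 6: 6² + 17 = 53, not a perfect square.
k = 7: 7² + 17 = 66, not a perfect square.
k = 8: 8² + 17 = 81 = 9², a perfect square.

k = 8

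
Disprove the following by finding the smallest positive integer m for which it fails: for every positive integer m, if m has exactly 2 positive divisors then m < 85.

A counterexample is any positive integer m such that m has exactly 2 positive divisors but the claim fails; we check each in order.
The first 23 eligible values, up to m = 83, all satisfy the conclusion.
m = 89: τ(89) = 2; 89 ≥ 85.

m = 89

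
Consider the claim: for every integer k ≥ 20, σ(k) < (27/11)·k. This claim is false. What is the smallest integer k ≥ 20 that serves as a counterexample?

k = 24

A counterexample is any integer k ≥ 20 such that the claim fails; we check each in order.
k = 20: σ(20) = 42; 42 < 540/11.
k = 21: σ(21) = 32; 32 < 567/11.
k = 22: σ(22) = 36; 36 < 54.
k = 23: σ(23) = 24; 24 < 621/11.
k = 24: σ(24) = 60; 60 ≥ 648/11.
Thus k = 24 disproves the claim, and no smaller k works.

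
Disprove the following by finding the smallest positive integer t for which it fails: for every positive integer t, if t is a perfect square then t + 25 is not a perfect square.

For t = 1, 4, 9, 16, …, 81, 100, 121 the conclusion holds.
t = 144: 144 = 12² and 144 + 25 = 169 = 13².
So t = 144 is the smallest counterexample.

t = 144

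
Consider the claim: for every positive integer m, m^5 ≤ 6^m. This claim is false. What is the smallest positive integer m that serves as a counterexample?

A counterexample is any positive integer m such that m^5 > 6^m; we check each in order.
For m = 1, 2 the conclusion holds.
m = 3: m^5 = 243 and 6^m = 216, so 243 > 216.
Thus m = 3 disproves the claim, and no smaller m works.

m = 3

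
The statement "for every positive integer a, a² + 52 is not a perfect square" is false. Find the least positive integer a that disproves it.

For a = 1, 2, 3, 4, …, 9, 10, 11 the conclusion holds.
a = 12: 12² + 52 = 196 = 14², a perfect square.
So a = 12 is the smallest counterexample.

a = 12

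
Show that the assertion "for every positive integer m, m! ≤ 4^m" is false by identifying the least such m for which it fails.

m = 9

For m = 1, 2, 3, 4, 5, 6, 7, 8 the conclusion holds.
m = 9: m! = 362880 and 4^m = 262144, so 362880 > 262144.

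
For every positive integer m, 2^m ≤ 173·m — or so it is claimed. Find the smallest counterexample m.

For m = 1, 2, 3, 4, 5, 6, 7, 8, 9, 10 the conclusion holds.
m = 11: 2^m = 2048 and 173·m = 1903, so 2048 > 1903.

m = 11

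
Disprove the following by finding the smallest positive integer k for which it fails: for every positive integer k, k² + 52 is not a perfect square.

k = 12

Check each positive integer k in order until k² + 52 is a perfect square.
For k = 1, 2, 3, 4, …, 9, 10, 11 the conclusion holds.
k = 12: 12² + 52 = 196 = 14², a perfect square.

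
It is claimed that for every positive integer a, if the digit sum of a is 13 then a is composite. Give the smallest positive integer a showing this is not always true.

a = 67

For a = 49, 58 the conclusion holds.
a = 67: digit sum 13; 67 is prime, not composite.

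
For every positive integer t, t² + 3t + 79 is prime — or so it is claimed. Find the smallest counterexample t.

A counterexample is any positive integer t such that t² + 3t + 79 is not prime; we check each in order.
For t = 1, 2, 3, 4 the conclusion holds.
t = 5: t² + 3t + 79 = 119 = 7 × 17, composite.

t = 5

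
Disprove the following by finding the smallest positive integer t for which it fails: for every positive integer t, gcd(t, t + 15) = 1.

We need the least positive integer t for which gcd(t, t + 15) > 1.
t = 1: gcd(1, 16) = 1.
t = 2: gcd(2, 17) = 1.
t = 3: gcd(3, 18) = 3.
So t = 3 is the smallest counterexample.

t = 3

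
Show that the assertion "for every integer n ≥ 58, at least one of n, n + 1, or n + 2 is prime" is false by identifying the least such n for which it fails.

We need the least integer n ≥ 58 for which n, n + 1, n + 2 are all composite.
The first 4 eligible values, up to n = 61, all satisfy the conclusion.
n = 62: 62 = 2 × 31; 63 = 3 × 21; 64 = 2 × 32 — all composite.

n = 62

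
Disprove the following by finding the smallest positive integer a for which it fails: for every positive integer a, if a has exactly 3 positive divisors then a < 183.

A counterexample is any positive integer a such that a has exactly 3 positive divisors but the claim fails; we check each in order.
a = 4: τ(4) = 3; 4 < 183.
a = 9: τ(9) = 3; 9 < 183.
a = 25: τ(25) = 3; 25 < 183.
a = 49: τ(49) = 3; 49 < 183.
a = 121: τ(121) = 3; 121 < 183.
a = 169: τ(169) = 3; 169 < 183.
a = 289: τ(289) = 3; 289 ≥ 183.
So a = 289 is the smallest counterexample.

a = 289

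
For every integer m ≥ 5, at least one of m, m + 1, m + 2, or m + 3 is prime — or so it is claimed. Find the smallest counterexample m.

A counterexample is any integer m ≥ 5 such that m, m + 1, m + 2, m + 3 are all composite; we check each in order.
For m = 5, 6, 7, 8, …, 21, 22, 23 the conclusion holds.
m = 24: 24 = 2 × 12; 25 = 5 × 5; 26 = 2 × 13; 27 = 3 × 9 — all composite.
Hence m = 24 is a counterexample.

m = 24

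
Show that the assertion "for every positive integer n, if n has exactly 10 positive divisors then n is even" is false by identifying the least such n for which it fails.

n = 405

We need the least positive integer n for which n has exactly 10 positive divisors but n is odd.
For n = 48, 80, 112, 162, 176, 208, 272, 304, 368 the conclusion holds.
n = 405: divisors of 405: 10 divisors; 405 is odd.
Hence n = 405 is a counterexample.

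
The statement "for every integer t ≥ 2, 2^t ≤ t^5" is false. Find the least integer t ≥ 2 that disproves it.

t = 23

For t = 2, 3, 4, 5, …, 20, 21, 22 the conclusion holds.
t = 23: 2^t = 8388608 and t^5 = 6436343, so 8388608 > 6436343.
Thus t = 23 disproves the claim, and no smaller t works.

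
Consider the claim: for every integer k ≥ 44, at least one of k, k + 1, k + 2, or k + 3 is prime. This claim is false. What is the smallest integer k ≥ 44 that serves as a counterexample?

For k = 44, 45, 46, 47 the conclusion holds.
k = 48: 48 = 2 × 24; 49 = 7 × 7; 50 = 2 × 25; 51 = 3 × 17 — all composite.

k = 48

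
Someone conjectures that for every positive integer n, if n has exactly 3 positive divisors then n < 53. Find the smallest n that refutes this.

A counterexample is any positive integer n such that n has exactly 3 positive divisors but the claim fails; we check each in order.
For n = 4, 9, 25, 49 the conclusion holds.
n = 121: τ(121) = 3; 121 ≥ 53.

n = 121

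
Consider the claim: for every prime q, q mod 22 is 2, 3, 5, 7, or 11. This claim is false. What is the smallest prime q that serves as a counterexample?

q = 13

A counterexample is any prime q such that the claim fails; we check each in order.
q = 2: 2 mod 22 = 2.
q = 3: 3 mod 22 = 3.
q = 5: 5 mod 22 = 5.
q = 7: 7 mod 22 = 7.
q = 11: 11 mod 22 = 11.
q = 13: 13 mod 22 = 13 — not in {2, 3, 5, 7, 11}.
Hence q = 13 is a counterexample.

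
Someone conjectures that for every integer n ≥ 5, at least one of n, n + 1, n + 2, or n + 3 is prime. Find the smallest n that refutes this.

A counterexample is any integer n ≥ 5 such that n, n + 1, n + 2, n + 3 are all composite; we check each in order.
For n = 5, 6, 7, 8, …, 21, 22, 23 the conclusion holds.
n = 24: 24 = 2 × 12; 25 = 5 × 5; 26 = 2 × 13; 27 = 3 × 9 — all composite.

n = 24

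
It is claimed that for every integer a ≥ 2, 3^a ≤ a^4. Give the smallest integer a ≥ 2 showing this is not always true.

We need the least integer a ≥ 2 for which 3^a > a^4.
a = 2: 3^a = 9 and a^4 = 16, so 9 ≤ 16.
a = 3: 3^a = 27 and a^4 = 81, so 27 ≤ 81.
a = 4: 3^a = 81 and a^4 = 256, so 81 ≤ 256.
a = 5: 3^a = 243 and a^4 = 625, so 243 ≤ 625.
a = 6: 3^a = 729 and a^4 = 1296, so 729 ≤ 1296.
a = 7: 3^a = 2187 and a^4 = 2401, so 2187 ≤ 2401.
a = 8: 3^a = 6561 and a^4 = 4096, so 6561 > 4096.
Thus a = 8 disproves the claim, and no smaller a works.

a = 8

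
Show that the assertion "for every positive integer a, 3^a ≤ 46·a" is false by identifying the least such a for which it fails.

a = 5

a = 1: 3^a = 3 and 46·a = 46, so 3 ≤ 46.
a = 2: 3^a = 9 and 46·a = 92, so 9 ≤ 92.
a = 3: 3^a = 27 and 46·a = 138, so 27 ≤ 138.
a = 4: 3^a = 81 and 46·a = 184, so 81 ≤ 184.
a = 5: 3^a = 243 and 46·a = 230, so 243 > 230.
Thus a = 5 disproves the claim, and no smaller a works.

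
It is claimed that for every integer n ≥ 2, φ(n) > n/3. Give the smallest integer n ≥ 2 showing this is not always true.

n = 2: φ(2) = 1 and 2/3 = 2/3, so φ(2) > 2/3.
n = 3: φ(3) = 2 and 3/3 = 1, so φ(3) > 3/3.
n = 4: φ(4) = 2 and 4/3 = 4/3, so φ(4) > 4/3.
n = 5: φ(5) = 4 and 5/3 = 5/3, so φ(5) > 5/3.
n = 6: φ(6) = 2 and 6/3 = 2, so φ(6) ≤ 6/3.

n = 6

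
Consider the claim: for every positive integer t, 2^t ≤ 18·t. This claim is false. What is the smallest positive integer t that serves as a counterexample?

Check each positive integer t in order until 2^t > 18·t.
t = 1: 2^t = 2 and 18·t = 18, so 2 ≤ 18.
t = 2: 2^t = 4 and 18·t = 36, so 4 ≤ 36.
t = 3: 2^t = 8 and 18·t = 54, so 8 ≤ 54.
t = 4: 2^t = 16 and 18·t = 72, so 16 ≤ 72.
t = 5: 2^t = 32 and 18·t = 90, so 32 ≤ 90.
t = 6: 2^t = 64 and 18·t = 108, so 64 ≤ 108.
t = 7: 2^t = 128 and 18·t = 126, so 128 > 126.
Hence t = 7 is a counterexample.

t = 7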